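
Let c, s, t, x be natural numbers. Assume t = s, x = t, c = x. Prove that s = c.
Because c = x and x = t, c = t. t = s, so c = s. Then s = c.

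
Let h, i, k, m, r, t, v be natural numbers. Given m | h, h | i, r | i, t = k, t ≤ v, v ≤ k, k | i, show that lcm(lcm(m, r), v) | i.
m | h and h | i, therefore m | i. r | i, so lcm(m, r) | i. From t = k and t ≤ v, k ≤ v. Since v ≤ k, k = v. k | i, so v | i. lcm(m, r) | i, so lcm(lcm(m, r), v) | i.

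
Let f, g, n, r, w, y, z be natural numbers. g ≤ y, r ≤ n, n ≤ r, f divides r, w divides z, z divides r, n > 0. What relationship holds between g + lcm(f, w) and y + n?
g + lcm(f, w) ≤ y + n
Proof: r ≤ n and n ≤ r, thus r = n. Since w divides z and z divides r, w divides r. Since f divides r, lcm(f, w) divides r. r = n, so lcm(f, w) divides n. From n > 0, lcm(f, w) ≤ n. Because g ≤ y, g + lcm(f, w) ≤ y + n.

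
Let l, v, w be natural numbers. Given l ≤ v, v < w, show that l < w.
Because l ≤ v and v < w, by transitivity, l < w.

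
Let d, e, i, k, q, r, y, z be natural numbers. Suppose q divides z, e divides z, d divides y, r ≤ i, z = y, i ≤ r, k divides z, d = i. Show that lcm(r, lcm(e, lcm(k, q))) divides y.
i ≤ r and r ≤ i, so i = r. d = i, so d = r. Since d divides y, r divides y. From k divides z and q divides z, lcm(k, q) divides z. e divides z, so lcm(e, lcm(k, q)) divides z. Since z = y, lcm(e, lcm(k, q)) divides y. Since r divides y, lcm(r, lcm(e, lcm(k, q))) divides y.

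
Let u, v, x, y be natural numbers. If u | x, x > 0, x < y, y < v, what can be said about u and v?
u < v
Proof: Since u | x and x > 0, u ≤ x. x < y, so u < y. y < v, so u < v.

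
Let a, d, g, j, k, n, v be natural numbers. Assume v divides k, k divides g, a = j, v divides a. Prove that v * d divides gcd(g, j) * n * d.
v divides k and k divides g, hence v divides g. a = j and v divides a, hence v divides j. v divides g, so v divides gcd(g, j). Then v divides gcd(g, j) * n. Then v * d divides gcd(g, j) * n * d.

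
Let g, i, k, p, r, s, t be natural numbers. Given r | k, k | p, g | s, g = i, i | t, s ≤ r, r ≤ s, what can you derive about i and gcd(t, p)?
i | gcd(t, p)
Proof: g = i and g | s, hence i | s. r ≤ s and s ≤ r, thus r = s. r | k and k | p, so r | p. Since r = s, s | p. i | s, so i | p. i | t, so i | gcd(t, p).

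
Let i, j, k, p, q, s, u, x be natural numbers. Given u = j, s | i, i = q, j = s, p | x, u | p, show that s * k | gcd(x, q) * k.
Because u | p and p | x, u | x. u = j, so j | x. Since j = s, s | x. i = q and s | i, so s | q. s | x, so s | gcd(x, q). Then s * k | gcd(x, q) * k.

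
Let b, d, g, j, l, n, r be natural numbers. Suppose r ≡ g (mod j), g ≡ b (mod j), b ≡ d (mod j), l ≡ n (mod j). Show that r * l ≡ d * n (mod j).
r ≡ g (mod j) and g ≡ b (mod j), hence r ≡ b (mod j). b ≡ d (mod j), so r ≡ d (mod j). l ≡ n (mod j), so r * l ≡ d * n (mod j).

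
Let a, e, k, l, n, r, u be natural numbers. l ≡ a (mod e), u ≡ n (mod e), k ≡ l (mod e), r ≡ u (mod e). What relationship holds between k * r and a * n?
k * r ≡ a * n (mod e)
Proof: k ≡ l (mod e) and l ≡ a (mod e), therefore k ≡ a (mod e). Because r ≡ u (mod e) and u ≡ n (mod e), r ≡ n (mod e). Since k ≡ a (mod e), k * r ≡ a * n (mod e).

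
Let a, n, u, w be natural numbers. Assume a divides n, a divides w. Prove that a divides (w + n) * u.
a divides w and a divides n, thus a divides w + n. Then a divides (w + n) * u.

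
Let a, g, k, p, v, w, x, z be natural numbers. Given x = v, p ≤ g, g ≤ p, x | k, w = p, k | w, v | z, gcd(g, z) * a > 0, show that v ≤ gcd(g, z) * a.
p ≤ g and g ≤ p, hence p = g. From w = p and k | w, k | p. x | k, so x | p. p = g, so x | g. Since x = v, v | g. From v | z, v | gcd(g, z). Then v | gcd(g, z) * a. Since gcd(g, z) * a > 0, v ≤ gcd(g, z) * a.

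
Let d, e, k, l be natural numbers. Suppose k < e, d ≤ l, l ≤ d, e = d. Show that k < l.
Since d ≤ l and l ≤ d, d = l. Since e = d, e = l. Since k < e, k < l.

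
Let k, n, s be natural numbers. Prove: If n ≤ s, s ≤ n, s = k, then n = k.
From n ≤ s and s ≤ n, n = s. s = k, so n = k.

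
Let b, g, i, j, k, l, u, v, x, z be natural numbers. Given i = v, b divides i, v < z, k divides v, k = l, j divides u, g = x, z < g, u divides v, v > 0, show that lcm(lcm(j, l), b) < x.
j divides u and u divides v, so j divides v. k = l and k divides v, thus l divides v. From j divides v, lcm(j, l) divides v. i = v and b divides i, therefore b divides v. Since lcm(j, l) divides v, lcm(lcm(j, l), b) divides v. v > 0, so lcm(lcm(j, l), b) ≤ v. v < z and z < g, so v < g. Since lcm(lcm(j, l), b) ≤ v, lcm(lcm(j, l), b) < g. Since g = x, lcm(lcm(j, l), b) < x.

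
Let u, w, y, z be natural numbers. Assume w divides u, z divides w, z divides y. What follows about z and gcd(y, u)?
z divides gcd(y, u)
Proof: z divides w and w divides u, therefore z divides u. z divides y, so z divides gcd(y, u).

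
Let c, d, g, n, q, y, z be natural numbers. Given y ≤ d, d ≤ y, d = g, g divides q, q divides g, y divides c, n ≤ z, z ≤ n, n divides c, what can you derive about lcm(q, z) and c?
lcm(q, z) divides c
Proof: Because y ≤ d and d ≤ y, y = d. Since d = g, y = g. g divides q and q divides g, thus g = q. y = g, so y = q. y divides c, so q divides c. n ≤ z and z ≤ n, therefore n = z. Since n divides c, z divides c. q divides c, so lcm(q, z) divides c.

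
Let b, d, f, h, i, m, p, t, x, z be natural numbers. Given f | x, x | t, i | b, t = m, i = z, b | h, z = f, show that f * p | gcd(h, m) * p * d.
Because i = z and i | b, z | b. From z = f, f | b. Since b | h, f | h. f | x and x | t, thus f | t. Because t = m, f | m. Since f | h, f | gcd(h, m). Then f * p | gcd(h, m) * p. Then f * p | gcd(h, m) * p * d.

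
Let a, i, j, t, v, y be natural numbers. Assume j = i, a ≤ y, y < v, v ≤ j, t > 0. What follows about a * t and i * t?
a * t < i * t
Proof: y < v and v ≤ j, hence y < j. Since a ≤ y, a < j. j = i, so a < i. Because t > 0, by multiplying by a positive, a * t < i * t.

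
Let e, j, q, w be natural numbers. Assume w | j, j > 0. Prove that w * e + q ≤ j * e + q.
Because w | j and j > 0, w ≤ j. Then w * e ≤ j * e. Then w * e + q ≤ j * e + q.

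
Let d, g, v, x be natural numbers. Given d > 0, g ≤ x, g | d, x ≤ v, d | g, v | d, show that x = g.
d | g and g | d, so d = g. From v | d and d > 0, v ≤ d. Since d = g, v ≤ g. Since x ≤ v, x ≤ g. Since g ≤ x, g = x. Then x = g.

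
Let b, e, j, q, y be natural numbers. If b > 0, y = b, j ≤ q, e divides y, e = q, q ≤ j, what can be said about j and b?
j ≤ b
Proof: From q ≤ j and j ≤ q, q = j. Since e = q, e = j. Because e divides y, j divides y. y = b, so j divides b. Since b > 0, j ≤ b.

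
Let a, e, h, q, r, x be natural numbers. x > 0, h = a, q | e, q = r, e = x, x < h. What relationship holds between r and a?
r < a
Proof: From e = x and q | e, q | x. Since q = r, r | x. Since x > 0, r ≤ x. h = a and x < h, hence x < a. r ≤ x, so r < a.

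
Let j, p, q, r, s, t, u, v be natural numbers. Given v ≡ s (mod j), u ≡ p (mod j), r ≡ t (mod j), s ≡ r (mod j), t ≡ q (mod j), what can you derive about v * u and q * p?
v * u ≡ q * p (mod j)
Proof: Since v ≡ s (mod j) and s ≡ r (mod j), v ≡ r (mod j). Since r ≡ t (mod j), v ≡ t (mod j). t ≡ q (mod j), so v ≡ q (mod j). Combining with u ≡ p (mod j), by multiplying congruences, v * u ≡ q * p (mod j).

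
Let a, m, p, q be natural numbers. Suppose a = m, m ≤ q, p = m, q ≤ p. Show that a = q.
Since p = m and q ≤ p, q ≤ m. m ≤ q, so m = q. a = m, so a = q.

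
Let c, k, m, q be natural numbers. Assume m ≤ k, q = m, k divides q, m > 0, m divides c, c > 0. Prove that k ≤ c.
q = m and k divides q, thus k divides m. Since m > 0, k ≤ m. Since m ≤ k, m = k. m divides c and c > 0, thus m ≤ c. m = k, so k ≤ c.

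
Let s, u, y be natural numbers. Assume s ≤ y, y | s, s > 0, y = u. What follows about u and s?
u = s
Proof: y | s and s > 0, hence y ≤ s. s ≤ y, so s = y. y = u, so s = u. Then u = s.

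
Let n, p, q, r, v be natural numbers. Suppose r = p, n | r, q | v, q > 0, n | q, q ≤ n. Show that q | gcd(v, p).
n | q and q > 0, hence n ≤ q. Since q ≤ n, n = q. From r = p and n | r, n | p. n = q, so q | p. Since q | v, q | gcd(v, p).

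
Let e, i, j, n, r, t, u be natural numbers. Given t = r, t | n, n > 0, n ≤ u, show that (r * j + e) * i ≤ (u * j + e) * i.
t | n and n > 0, therefore t ≤ n. n ≤ u, so t ≤ u. From t = r, r ≤ u. Then r * j ≤ u * j. Then r * j + e ≤ u * j + e. Then (r * j + e) * i ≤ (u * j + e) * i.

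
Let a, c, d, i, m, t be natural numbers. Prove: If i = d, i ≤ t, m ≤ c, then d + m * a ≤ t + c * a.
From i = d and i ≤ t, d ≤ t. m ≤ c, so m * a ≤ c * a. Since d ≤ t, d + m * a ≤ t + c * a.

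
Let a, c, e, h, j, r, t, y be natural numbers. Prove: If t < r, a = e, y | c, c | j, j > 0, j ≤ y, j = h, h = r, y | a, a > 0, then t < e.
From y | c and c | j, y | j. j > 0, so y ≤ j. Since j ≤ y, y = j. Since j = h, y = h. h = r, so y = r. y | a and a > 0, hence y ≤ a. y = r, so r ≤ a. Since a = e, r ≤ e. Since t < r, t < e.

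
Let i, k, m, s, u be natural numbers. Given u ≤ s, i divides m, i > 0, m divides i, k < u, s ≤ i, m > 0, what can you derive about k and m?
k < m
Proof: i divides m and m > 0, thus i ≤ m. Because m divides i and i > 0, m ≤ i. i ≤ m, so i = m. u ≤ s and s ≤ i, so u ≤ i. Since k < u, k < i. Since i = m, k < m.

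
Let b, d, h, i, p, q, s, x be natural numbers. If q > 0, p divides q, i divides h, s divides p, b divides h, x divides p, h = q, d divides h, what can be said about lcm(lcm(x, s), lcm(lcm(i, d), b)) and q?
lcm(lcm(x, s), lcm(lcm(i, d), b)) ≤ q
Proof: From x divides p and s divides p, lcm(x, s) divides p. Since p divides q, lcm(x, s) divides q. i divides h and d divides h, thus lcm(i, d) divides h. Since b divides h, lcm(lcm(i, d), b) divides h. h = q, so lcm(lcm(i, d), b) divides q. lcm(x, s) divides q, so lcm(lcm(x, s), lcm(lcm(i, d), b)) divides q. Since q > 0, lcm(lcm(x, s), lcm(lcm(i, d), b)) ≤ q.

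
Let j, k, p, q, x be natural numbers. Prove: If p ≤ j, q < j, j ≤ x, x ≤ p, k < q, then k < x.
x ≤ p and p ≤ j, thus x ≤ j. j ≤ x, so j = x. Because k < q and q < j, k < j. Since j = x, k < x.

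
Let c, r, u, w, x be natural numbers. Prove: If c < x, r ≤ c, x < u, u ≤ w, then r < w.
x < u and u ≤ w, thus x < w. c < x, so c < w. r ≤ c, so r < w.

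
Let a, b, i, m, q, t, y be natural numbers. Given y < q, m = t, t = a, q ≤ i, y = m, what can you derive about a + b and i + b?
a + b < i + b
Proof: y = m and m = t, so y = t. t = a, so y = a. From y < q, a < q. Because q ≤ i, a < i. Then a + b < i + b.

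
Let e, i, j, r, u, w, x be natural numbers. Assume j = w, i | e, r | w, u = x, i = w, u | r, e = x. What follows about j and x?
j = x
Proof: Since i = w and i | e, w | e. Because e = x, w | x. Because u = x and u | r, x | r. Since r | w, x | w. Since w | x, w = x. Because j = w, j = x.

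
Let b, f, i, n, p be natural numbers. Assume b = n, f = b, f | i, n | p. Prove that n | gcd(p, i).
f = b and b = n, hence f = n. Since f | i, n | i. n | p, so n | gcd(p, i).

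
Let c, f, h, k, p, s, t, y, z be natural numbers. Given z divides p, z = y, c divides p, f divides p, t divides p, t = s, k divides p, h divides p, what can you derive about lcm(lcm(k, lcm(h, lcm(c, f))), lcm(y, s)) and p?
lcm(lcm(k, lcm(h, lcm(c, f))), lcm(y, s)) divides p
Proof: c divides p and f divides p, thus lcm(c, f) divides p. Since h divides p, lcm(h, lcm(c, f)) divides p. Because k divides p, lcm(k, lcm(h, lcm(c, f))) divides p. Since z = y and z divides p, y divides p. t = s and t divides p, therefore s divides p. y divides p, so lcm(y, s) divides p. Since lcm(k, lcm(h, lcm(c, f))) divides p, lcm(lcm(k, lcm(h, lcm(c, f))), lcm(y, s)) divides p.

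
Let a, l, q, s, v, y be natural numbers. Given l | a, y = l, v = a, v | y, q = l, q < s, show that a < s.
v = a and v | y, hence a | y. From y = l, a | l. Since l | a, l = a. From q = l and q < s, l < s. Since l = a, a < s.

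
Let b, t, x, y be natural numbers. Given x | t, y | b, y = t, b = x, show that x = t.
Since y = t and y | b, t | b. From b = x, t | x. x | t, so x = t.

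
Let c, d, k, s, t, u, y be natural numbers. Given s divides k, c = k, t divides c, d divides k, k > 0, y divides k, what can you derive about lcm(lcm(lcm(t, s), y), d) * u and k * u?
lcm(lcm(lcm(t, s), y), d) * u ≤ k * u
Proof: Because c = k and t divides c, t divides k. s divides k, so lcm(t, s) divides k. From y divides k, lcm(lcm(t, s), y) divides k. Since d divides k, lcm(lcm(lcm(t, s), y), d) divides k. k > 0, so lcm(lcm(lcm(t, s), y), d) ≤ k. By multiplying by a non-negative, lcm(lcm(lcm(t, s), y), d) * u ≤ k * u.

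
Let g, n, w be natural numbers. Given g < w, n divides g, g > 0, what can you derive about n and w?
n < w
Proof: Because n divides g and g > 0, n ≤ g. Since g < w, n < w.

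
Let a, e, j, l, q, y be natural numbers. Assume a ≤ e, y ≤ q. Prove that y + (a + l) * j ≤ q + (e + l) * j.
Since a ≤ e, a + l ≤ e + l. By multiplying by a non-negative, (a + l) * j ≤ (e + l) * j. Since y ≤ q, y + (a + l) * j ≤ q + (e + l) * j.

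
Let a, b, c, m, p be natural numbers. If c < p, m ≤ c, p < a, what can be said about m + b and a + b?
m + b < a + b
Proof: Since m ≤ c and c < p, m < p. Since p < a, m < a. Then m + b < a + b.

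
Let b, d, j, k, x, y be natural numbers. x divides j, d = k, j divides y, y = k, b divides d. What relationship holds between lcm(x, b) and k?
lcm(x, b) divides k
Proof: y = k and j divides y, so j divides k. From x divides j, x divides k. d = k and b divides d, so b divides k. x divides k, so lcm(x, b) divides k.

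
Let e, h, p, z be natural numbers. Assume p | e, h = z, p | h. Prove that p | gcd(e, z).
From h = z and p | h, p | z. Since p | e, p | gcd(e, z).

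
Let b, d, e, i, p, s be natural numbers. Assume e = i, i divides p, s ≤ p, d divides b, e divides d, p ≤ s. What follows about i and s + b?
i divides s + b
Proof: From p ≤ s and s ≤ p, p = s. i divides p, so i divides s. Because e divides d and d divides b, e divides b. e = i, so i divides b. i divides s, so i divides s + b.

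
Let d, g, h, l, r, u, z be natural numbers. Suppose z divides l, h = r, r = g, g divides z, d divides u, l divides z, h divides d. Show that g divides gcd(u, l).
Because h = r and r = g, h = g. h divides d and d divides u, thus h divides u. h = g, so g divides u. Because z divides l and l divides z, z = l. Since g divides z, g divides l. Since g divides u, g divides gcd(u, l).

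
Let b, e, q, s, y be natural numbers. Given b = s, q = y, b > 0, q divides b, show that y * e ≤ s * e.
q = y and q divides b, thus y divides b. Since b > 0, y ≤ b. Because b = s, y ≤ s. By multiplying by a non-negative, y * e ≤ s * e.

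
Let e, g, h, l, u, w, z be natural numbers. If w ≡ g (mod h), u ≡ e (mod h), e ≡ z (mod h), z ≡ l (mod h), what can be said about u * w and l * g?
u * w ≡ l * g (mod h)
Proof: u ≡ e (mod h) and e ≡ z (mod h), therefore u ≡ z (mod h). z ≡ l (mod h), so u ≡ l (mod h). Combined with w ≡ g (mod h), by multiplying congruences, u * w ≡ l * g (mod h).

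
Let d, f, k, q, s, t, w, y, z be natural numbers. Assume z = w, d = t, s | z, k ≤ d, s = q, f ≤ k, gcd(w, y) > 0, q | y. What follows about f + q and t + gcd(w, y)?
f + q ≤ t + gcd(w, y)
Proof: Since d = t and k ≤ d, k ≤ t. From f ≤ k, f ≤ t. Because z = w and s | z, s | w. Since s = q, q | w. q | y, so q | gcd(w, y). From gcd(w, y) > 0, q ≤ gcd(w, y). Since f ≤ t, f + q ≤ t + gcd(w, y).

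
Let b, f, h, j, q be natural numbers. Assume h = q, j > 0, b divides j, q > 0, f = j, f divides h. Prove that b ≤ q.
b divides j and j > 0, therefore b ≤ j. Because h = q and f divides h, f divides q. Since q > 0, f ≤ q. f = j, so j ≤ q. Since b ≤ j, b ≤ q.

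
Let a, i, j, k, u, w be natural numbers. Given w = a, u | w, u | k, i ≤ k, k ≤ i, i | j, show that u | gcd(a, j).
Since w = a and u | w, u | a. Because i ≤ k and k ≤ i, i = k. Since i | j, k | j. Since u | k, u | j. Since u | a, u | gcd(a, j).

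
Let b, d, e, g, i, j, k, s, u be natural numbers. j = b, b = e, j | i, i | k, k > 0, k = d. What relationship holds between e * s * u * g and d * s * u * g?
e * s * u * g ≤ d * s * u * g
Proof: From j = b and b = e, j = e. j | i and i | k, so j | k. Since k > 0, j ≤ k. k = d, so j ≤ d. Since j = e, e ≤ d. Then e * s ≤ d * s. Then e * s * u ≤ d * s * u. Then e * s * u * g ≤ d * s * u * g.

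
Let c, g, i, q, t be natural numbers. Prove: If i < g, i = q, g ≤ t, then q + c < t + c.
i = q and i < g, hence q < g. g ≤ t, so q < t. Then q + c < t + c.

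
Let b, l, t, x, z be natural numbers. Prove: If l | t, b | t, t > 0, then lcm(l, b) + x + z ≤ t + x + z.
From l | t and b | t, lcm(l, b) | t. Since t > 0, lcm(l, b) ≤ t. Then lcm(l, b) + x ≤ t + x. Then lcm(l, b) + x + z ≤ t + x + z.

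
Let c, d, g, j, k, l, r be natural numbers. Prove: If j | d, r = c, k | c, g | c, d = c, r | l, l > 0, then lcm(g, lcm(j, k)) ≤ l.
d = c and j | d, thus j | c. k | c, so lcm(j, k) | c. Because g | c, lcm(g, lcm(j, k)) | c. r = c and r | l, thus c | l. Since lcm(g, lcm(j, k)) | c, lcm(g, lcm(j, k)) | l. l > 0, so lcm(g, lcm(j, k)) ≤ l.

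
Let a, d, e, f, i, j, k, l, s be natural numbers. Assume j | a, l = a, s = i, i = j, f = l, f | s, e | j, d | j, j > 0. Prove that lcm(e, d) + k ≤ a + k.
s = i and i = j, hence s = j. f = l and f | s, therefore l | s. Since s = j, l | j. Since l = a, a | j. j | a, so j = a. Because e | j and d | j, lcm(e, d) | j. Because j > 0, lcm(e, d) ≤ j. Since j = a, lcm(e, d) ≤ a. Then lcm(e, d) + k ≤ a + k.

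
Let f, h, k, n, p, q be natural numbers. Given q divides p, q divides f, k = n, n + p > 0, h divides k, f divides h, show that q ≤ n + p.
f divides h and h divides k, so f divides k. Because k = n, f divides n. Since q divides f, q divides n. q divides p, so q divides n + p. Since n + p > 0, q ≤ n + p.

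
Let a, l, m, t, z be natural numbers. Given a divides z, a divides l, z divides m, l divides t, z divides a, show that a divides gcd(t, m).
a divides l and l divides t, thus a divides t. Since z divides a and a divides z, z = a. Because z divides m, a divides m. Since a divides t, a divides gcd(t, m).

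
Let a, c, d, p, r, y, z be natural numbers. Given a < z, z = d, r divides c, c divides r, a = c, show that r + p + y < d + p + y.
c divides r and r divides c, hence c = r. Since a = c, a = r. Since z = d and a < z, a < d. a = r, so r < d. Then r + p < d + p. Then r + p + y < d + p + y.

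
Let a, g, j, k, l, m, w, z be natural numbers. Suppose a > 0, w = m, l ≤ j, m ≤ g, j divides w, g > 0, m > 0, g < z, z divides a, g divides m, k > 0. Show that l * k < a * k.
g divides m and m > 0, thus g ≤ m. Since m ≤ g, m = g. w = m and j divides w, hence j divides m. m = g, so j divides g. Since g > 0, j ≤ g. Because g < z, j < z. Because z divides a and a > 0, z ≤ a. Since j < z, j < a. l ≤ j, so l < a. Since k > 0, by multiplying by a positive, l * k < a * k.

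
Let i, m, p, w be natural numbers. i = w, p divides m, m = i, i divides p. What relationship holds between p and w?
p = w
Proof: m = i and p divides m, thus p divides i. Since i divides p, p = i. Since i = w, p = w.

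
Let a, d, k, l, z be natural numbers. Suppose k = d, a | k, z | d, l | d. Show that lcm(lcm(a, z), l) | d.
k = d and a | k, thus a | d. Since z | d, lcm(a, z) | d. l | d, so lcm(lcm(a, z), l) | d.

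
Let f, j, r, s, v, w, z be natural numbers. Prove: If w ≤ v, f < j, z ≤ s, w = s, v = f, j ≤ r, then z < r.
w = s and w ≤ v, so s ≤ v. Since z ≤ s, z ≤ v. v = f, so z ≤ f. Since f < j and j ≤ r, f < r. Since z ≤ f, z < r.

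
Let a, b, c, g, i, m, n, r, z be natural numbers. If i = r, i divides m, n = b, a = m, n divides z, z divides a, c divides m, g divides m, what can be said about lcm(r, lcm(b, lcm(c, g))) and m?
lcm(r, lcm(b, lcm(c, g))) divides m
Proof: Since i = r and i divides m, r divides m. n divides z and z divides a, hence n divides a. Since a = m, n divides m. n = b, so b divides m. Because c divides m and g divides m, lcm(c, g) divides m. Since b divides m, lcm(b, lcm(c, g)) divides m. Since r divides m, lcm(r, lcm(b, lcm(c, g))) divides m.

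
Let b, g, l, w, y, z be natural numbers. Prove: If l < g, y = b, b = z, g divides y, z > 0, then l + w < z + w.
y = b and b = z, therefore y = z. Since g divides y, g divides z. Since z > 0, g ≤ z. l < g, so l < z. Then l + w < z + w.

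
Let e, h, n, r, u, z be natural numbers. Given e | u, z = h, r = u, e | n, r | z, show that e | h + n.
r = u and r | z, so u | z. Since z = h, u | h. Because e | u, e | h. e | n, so e | h + n.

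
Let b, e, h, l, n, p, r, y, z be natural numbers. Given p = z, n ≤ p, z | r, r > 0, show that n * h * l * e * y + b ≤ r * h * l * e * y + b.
Since p = z and n ≤ p, n ≤ z. z | r and r > 0, thus z ≤ r. Since n ≤ z, n ≤ r. Then n * h ≤ r * h. Then n * h * l ≤ r * h * l. Then n * h * l * e ≤ r * h * l * e. Then n * h * l * e * y ≤ r * h * l * e * y. Then n * h * l * e * y + b ≤ r * h * l * e * y + b.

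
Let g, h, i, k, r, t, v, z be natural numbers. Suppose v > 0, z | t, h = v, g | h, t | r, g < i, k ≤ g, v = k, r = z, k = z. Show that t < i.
h = v and g | h, thus g | v. v > 0, so g ≤ v. From v = k, g ≤ k. Since k ≤ g, g = k. k = z, so g = z. r = z and t | r, hence t | z. Since z | t, z = t. g = z, so g = t. Since g < i, t < i.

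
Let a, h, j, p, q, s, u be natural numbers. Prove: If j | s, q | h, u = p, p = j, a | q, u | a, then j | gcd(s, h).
Since u = p and u | a, p | a. p = j, so j | a. Since a | q, j | q. Since q | h, j | h. From j | s, j | gcd(s, h).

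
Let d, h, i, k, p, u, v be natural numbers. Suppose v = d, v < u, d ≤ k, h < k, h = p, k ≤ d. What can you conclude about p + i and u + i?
p + i < u + i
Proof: Since h = p and h < k, p < k. d ≤ k and k ≤ d, so d = k. Since v = d, v = k. v < u, so k < u. p < k, so p < u. Then p + i < u + i.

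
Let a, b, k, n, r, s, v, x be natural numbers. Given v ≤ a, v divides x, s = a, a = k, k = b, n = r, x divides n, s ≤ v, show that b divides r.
s = a and s ≤ v, hence a ≤ v. Since v ≤ a, v = a. Since a = k, v = k. k = b, so v = b. Because v divides x and x divides n, v divides n. n = r, so v divides r. Since v = b, b divides r.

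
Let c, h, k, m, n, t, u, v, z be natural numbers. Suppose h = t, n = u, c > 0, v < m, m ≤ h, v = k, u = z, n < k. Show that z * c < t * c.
n = u and u = z, therefore n = z. Since n < k, z < k. From v = k and v < m, k < m. m ≤ h, so k < h. Because h = t, k < t. z < k, so z < t. Combined with c > 0, by multiplying by a positive, z * c < t * c.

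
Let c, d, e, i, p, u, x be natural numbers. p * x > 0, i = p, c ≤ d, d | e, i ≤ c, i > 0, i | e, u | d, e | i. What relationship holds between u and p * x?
u ≤ p * x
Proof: e | i and i | e, thus e = i. d | e, so d | i. From i > 0, d ≤ i. i ≤ c and c ≤ d, thus i ≤ d. Since d ≤ i, d = i. Since i = p, d = p. u | d, so u | p. Then u | p * x. Since p * x > 0, u ≤ p * x.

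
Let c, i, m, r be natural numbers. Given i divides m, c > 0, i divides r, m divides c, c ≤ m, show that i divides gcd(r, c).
Since m divides c and c > 0, m ≤ c. Because c ≤ m, m = c. i divides m, so i divides c. Since i divides r, i divides gcd(r, c).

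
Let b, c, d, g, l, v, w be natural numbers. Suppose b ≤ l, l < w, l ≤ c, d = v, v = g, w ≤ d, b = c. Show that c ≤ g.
b = c and b ≤ l, so c ≤ l. l ≤ c, so l = c. Since d = v and v = g, d = g. Because l < w and w ≤ d, l < d. d = g, so l < g. Because l = c, c < g. Then c ≤ g.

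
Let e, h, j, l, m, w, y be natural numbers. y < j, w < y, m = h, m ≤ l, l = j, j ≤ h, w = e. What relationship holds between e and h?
e < h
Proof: Since m = h and m ≤ l, h ≤ l. l = j, so h ≤ j. From j ≤ h, j = h. Since w < y and y < j, w < j. w = e, so e < j. j = h, so e < h.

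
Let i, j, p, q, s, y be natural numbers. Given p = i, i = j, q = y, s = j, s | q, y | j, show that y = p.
p = i and i = j, hence p = j. s = j and s | q, hence j | q. Since q = y, j | y. Since y | j, j = y. p = j, so p = y. Then y = p.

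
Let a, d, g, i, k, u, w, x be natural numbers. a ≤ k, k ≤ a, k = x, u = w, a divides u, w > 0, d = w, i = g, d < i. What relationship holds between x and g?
x < g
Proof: Because a ≤ k and k ≤ a, a = k. Since k = x, a = x. Because u = w and a divides u, a divides w. w > 0, so a ≤ w. i = g and d < i, so d < g. Since d = w, w < g. a ≤ w, so a < g. Since a = x, x < g.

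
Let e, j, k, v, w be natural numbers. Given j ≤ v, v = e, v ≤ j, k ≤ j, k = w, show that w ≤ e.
j ≤ v and v ≤ j, thus j = v. Since v = e, j = e. From k = w and k ≤ j, w ≤ j. Because j = e, w ≤ e.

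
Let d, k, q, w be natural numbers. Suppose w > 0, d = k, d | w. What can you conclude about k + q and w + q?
k + q ≤ w + q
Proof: From d | w and w > 0, d ≤ w. Since d = k, k ≤ w. Then k + q ≤ w + q.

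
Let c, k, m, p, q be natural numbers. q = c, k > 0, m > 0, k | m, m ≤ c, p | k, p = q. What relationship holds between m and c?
m = c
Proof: p = q and p | k, so q | k. k > 0, so q ≤ k. Since q = c, c ≤ k. Because k | m and m > 0, k ≤ m. Because c ≤ k, c ≤ m. Since m ≤ c, m = c.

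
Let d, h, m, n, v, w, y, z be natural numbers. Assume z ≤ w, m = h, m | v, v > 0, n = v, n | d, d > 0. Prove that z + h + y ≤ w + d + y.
m | v and v > 0, so m ≤ v. Because n = v and n | d, v | d. d > 0, so v ≤ d. Since m ≤ v, m ≤ d. Since m = h, h ≤ d. Since z ≤ w, z + h ≤ w + d. Then z + h + y ≤ w + d + y.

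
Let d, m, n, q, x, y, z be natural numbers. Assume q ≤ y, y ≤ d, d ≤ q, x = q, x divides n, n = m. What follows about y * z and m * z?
y * z divides m * z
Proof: From y ≤ d and d ≤ q, y ≤ q. q ≤ y, so q = y. Since x = q, x = y. n = m and x divides n, so x divides m. Since x = y, y divides m. Then y * z divides m * z.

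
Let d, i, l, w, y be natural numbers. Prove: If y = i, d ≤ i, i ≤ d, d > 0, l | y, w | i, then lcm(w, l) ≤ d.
From i ≤ d and d ≤ i, i = d. y = i and l | y, therefore l | i. w | i, so lcm(w, l) | i. i = d, so lcm(w, l) | d. d > 0, so lcm(w, l) ≤ d.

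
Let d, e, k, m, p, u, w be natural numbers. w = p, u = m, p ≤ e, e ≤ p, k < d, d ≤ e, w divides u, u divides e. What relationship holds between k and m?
k < m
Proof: p ≤ e and e ≤ p, thus p = e. w = p and w divides u, thus p divides u. p = e, so e divides u. u divides e, so e = u. Since u = m, e = m. k < d and d ≤ e, hence k < e. e = m, so k < m.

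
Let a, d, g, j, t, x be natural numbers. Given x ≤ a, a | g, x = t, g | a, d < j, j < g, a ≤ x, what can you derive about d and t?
d < t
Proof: From g | a and a | g, g = a. a ≤ x and x ≤ a, so a = x. Since g = a, g = x. Since x = t, g = t. d < j and j < g, hence d < g. Since g = t, d < t.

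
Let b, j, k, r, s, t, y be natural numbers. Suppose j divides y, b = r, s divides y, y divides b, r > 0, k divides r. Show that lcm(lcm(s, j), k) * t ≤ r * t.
s divides y and j divides y, therefore lcm(s, j) divides y. Since y divides b, lcm(s, j) divides b. Since b = r, lcm(s, j) divides r. Since k divides r, lcm(lcm(s, j), k) divides r. Since r > 0, lcm(lcm(s, j), k) ≤ r. By multiplying by a non-negative, lcm(lcm(s, j), k) * t ≤ r * t.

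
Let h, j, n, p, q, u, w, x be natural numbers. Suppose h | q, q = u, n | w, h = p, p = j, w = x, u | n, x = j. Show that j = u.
w = x and x = j, thus w = j. u | n and n | w, thus u | w. w = j, so u | j. q = u and h | q, therefore h | u. h = p, so p | u. p = j, so j | u. u | j, so u = j. Then j = u.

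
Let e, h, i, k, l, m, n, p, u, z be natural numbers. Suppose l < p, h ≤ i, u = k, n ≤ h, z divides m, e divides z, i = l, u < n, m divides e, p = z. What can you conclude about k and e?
k < e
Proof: Since u = k and u < n, k < n. Since n ≤ h, k < h. From z divides m and m divides e, z divides e. Since e divides z, z = e. i = l and h ≤ i, hence h ≤ l. p = z and l < p, therefore l < z. Since h ≤ l, h < z. Since z = e, h < e. Since k < h, k < e.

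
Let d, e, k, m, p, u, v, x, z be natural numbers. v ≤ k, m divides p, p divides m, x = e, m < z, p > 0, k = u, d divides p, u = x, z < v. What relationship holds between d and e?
d < e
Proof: u = x and x = e, so u = e. p divides m and m divides p, so p = m. Because d divides p and p > 0, d ≤ p. Since p = m, d ≤ m. Since z < v and v ≤ k, z < k. Since k = u, z < u. m < z, so m < u. From d ≤ m, d < u. Since u = e, d < e.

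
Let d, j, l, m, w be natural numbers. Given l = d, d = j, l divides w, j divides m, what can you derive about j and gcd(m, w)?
j divides gcd(m, w)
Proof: l = d and d = j, therefore l = j. l divides w, so j divides w. From j divides m, j divides gcd(m, w).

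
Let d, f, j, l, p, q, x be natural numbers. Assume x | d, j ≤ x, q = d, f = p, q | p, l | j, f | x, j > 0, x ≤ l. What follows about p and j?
p = j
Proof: f = p and f | x, thus p | x. From q = d and q | p, d | p. Since x | d, x | p. Since p | x, p = x. l | j and j > 0, so l ≤ j. From x ≤ l, x ≤ j. Since j ≤ x, x = j. Since p = x, p = j.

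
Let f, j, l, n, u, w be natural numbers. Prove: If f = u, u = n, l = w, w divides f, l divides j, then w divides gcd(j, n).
Because l = w and l divides j, w divides j. Because f = u and w divides f, w divides u. u = n, so w divides n. Since w divides j, w divides gcd(j, n).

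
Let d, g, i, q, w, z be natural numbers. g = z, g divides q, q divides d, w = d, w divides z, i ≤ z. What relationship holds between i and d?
i ≤ d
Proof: g divides q and q divides d, hence g divides d. Since g = z, z divides d. w = d and w divides z, therefore d divides z. z divides d, so z = d. Since i ≤ z, i ≤ d.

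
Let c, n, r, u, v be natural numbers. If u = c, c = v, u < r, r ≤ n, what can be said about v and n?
v < n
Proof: u = c and c = v, thus u = v. u < r, so v < r. r ≤ n, so v < n.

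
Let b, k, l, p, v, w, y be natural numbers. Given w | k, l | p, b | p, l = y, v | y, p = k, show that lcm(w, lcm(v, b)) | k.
l = y and l | p, therefore y | p. Since v | y, v | p. Since b | p, lcm(v, b) | p. Since p = k, lcm(v, b) | k. Since w | k, lcm(w, lcm(v, b)) | k.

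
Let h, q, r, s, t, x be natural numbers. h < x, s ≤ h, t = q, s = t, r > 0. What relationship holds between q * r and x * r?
q * r < x * r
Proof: From s = t and t = q, s = q. Since s ≤ h and h < x, s < x. Since s = q, q < x. Since r > 0, by multiplying by a positive, q * r < x * r.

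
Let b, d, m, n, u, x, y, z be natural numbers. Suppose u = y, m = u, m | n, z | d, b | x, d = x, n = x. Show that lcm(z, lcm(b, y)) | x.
Since d = x and z | d, z | x. m = u and m | n, thus u | n. Since n = x, u | x. u = y, so y | x. Since b | x, lcm(b, y) | x. Since z | x, lcm(z, lcm(b, y)) | x.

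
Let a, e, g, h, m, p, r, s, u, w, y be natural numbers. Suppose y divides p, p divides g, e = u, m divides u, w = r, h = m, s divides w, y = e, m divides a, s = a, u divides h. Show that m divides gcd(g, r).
h = m and u divides h, thus u divides m. Since m divides u, u = m. e = u, so e = m. y divides p and p divides g, so y divides g. Since y = e, e divides g. e = m, so m divides g. Because s = a and s divides w, a divides w. From m divides a, m divides w. w = r, so m divides r. m divides g, so m divides gcd(g, r).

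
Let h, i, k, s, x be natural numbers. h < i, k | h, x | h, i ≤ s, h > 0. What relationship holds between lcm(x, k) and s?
lcm(x, k) < s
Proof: x | h and k | h, hence lcm(x, k) | h. h > 0, so lcm(x, k) ≤ h. h < i, so lcm(x, k) < i. i ≤ s, so lcm(x, k) < s.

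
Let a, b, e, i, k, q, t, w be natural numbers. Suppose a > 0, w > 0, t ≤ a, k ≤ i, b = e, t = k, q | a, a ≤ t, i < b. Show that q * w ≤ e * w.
From a ≤ t and t ≤ a, a = t. t = k, so a = k. From q | a and a > 0, q ≤ a. Because a = k, q ≤ k. From k ≤ i, q ≤ i. b = e and i < b, therefore i < e. q ≤ i, so q < e. w > 0, so q * w < e * w. Then q * w ≤ e * w.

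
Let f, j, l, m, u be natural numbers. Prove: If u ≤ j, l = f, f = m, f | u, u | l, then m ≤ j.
Because l = f and u | l, u | f. f | u, so u = f. f = m, so u = m. u ≤ j, so m ≤ j.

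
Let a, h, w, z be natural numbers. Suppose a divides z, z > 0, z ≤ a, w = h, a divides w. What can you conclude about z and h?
z divides h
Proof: a divides z and z > 0, so a ≤ z. z ≤ a, so a = z. w = h and a divides w, therefore a divides h. Because a = z, z divides h.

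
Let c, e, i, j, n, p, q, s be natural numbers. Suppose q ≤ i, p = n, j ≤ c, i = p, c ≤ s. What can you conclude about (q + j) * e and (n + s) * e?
(q + j) * e ≤ (n + s) * e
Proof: Because i = p and p = n, i = n. q ≤ i, so q ≤ n. j ≤ c and c ≤ s, thus j ≤ s. From q ≤ n, q + j ≤ n + s. By multiplying by a non-negative, (q + j) * e ≤ (n + s) * e.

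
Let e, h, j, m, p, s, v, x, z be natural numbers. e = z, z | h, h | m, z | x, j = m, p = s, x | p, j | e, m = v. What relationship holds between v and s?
v | s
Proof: Since z | h and h | m, z | m. Because e = z and j | e, j | z. Since j = m, m | z. z | m, so z = m. Since m = v, z = v. z | x and x | p, hence z | p. Since p = s, z | s. z = v, so v | s.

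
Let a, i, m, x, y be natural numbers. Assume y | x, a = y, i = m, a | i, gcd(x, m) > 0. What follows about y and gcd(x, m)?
y ≤ gcd(x, m)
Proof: i = m and a | i, hence a | m. From a = y, y | m. Since y | x, y | gcd(x, m). gcd(x, m) > 0, so y ≤ gcd(x, m).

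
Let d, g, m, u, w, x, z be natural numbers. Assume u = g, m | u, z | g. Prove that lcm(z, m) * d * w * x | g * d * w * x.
u = g and m | u, hence m | g. z | g, so lcm(z, m) | g. Then lcm(z, m) * d | g * d. Then lcm(z, m) * d * w | g * d * w. Then lcm(z, m) * d * w * x | g * d * w * x.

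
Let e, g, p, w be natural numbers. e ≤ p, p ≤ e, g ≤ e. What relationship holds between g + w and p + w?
g + w ≤ p + w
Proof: Since e ≤ p and p ≤ e, e = p. Since g ≤ e, g ≤ p. Then g + w ≤ p + w.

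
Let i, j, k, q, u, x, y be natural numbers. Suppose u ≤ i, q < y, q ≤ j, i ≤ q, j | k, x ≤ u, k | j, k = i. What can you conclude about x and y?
x < y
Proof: Since x ≤ u and u ≤ i, x ≤ i. j | k and k | j, hence j = k. k = i, so j = i. q ≤ j, so q ≤ i. Since i ≤ q, q = i. q < y, so i < y. x ≤ i, so x < y.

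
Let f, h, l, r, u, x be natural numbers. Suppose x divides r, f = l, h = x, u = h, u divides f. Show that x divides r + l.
u = h and u divides f, so h divides f. Since h = x, x divides f. f = l, so x divides l. Since x divides r, x divides r + l.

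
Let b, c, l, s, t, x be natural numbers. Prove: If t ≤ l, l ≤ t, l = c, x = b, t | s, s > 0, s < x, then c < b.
t ≤ l and l ≤ t, therefore t = l. Since l = c, t = c. Because t | s and s > 0, t ≤ s. Since s < x, t < x. Since x = b, t < b. Since t = c, c < b.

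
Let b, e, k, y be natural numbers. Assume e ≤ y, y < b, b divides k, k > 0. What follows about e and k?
e < k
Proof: e ≤ y and y < b, hence e < b. b divides k and k > 0, therefore b ≤ k. From e < b, e < k.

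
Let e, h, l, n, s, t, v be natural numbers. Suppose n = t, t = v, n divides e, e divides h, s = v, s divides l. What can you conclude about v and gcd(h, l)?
v divides gcd(h, l)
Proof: Since n = t and t = v, n = v. Since n divides e, v divides e. Since e divides h, v divides h. Since s = v and s divides l, v divides l. v divides h, so v divides gcd(h, l).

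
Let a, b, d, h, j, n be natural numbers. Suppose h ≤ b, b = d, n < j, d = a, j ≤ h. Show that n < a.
b = d and d = a, thus b = a. j ≤ h and h ≤ b, hence j ≤ b. Since n < j, n < b. Because b = a, n < a.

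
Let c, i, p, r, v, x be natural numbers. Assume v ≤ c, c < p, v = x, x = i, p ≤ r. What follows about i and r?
i < r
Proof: v = x and x = i, hence v = i. v ≤ c and c < p, thus v < p. Since v = i, i < p. Since p ≤ r, i < r.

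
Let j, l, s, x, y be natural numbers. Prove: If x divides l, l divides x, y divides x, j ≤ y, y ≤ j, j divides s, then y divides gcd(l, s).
Since x divides l and l divides x, x = l. Since y divides x, y divides l. j ≤ y and y ≤ j, thus j = y. j divides s, so y divides s. Since y divides l, y divides gcd(l, s).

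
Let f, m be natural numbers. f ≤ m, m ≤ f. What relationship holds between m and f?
m = f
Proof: Since m ≤ f and f ≤ m, by antisymmetry, m = f.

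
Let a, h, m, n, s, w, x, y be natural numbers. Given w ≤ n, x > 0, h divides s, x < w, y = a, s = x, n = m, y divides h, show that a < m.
s = x and h divides s, therefore h divides x. Since y divides h, y divides x. Since x > 0, y ≤ x. x < w and w ≤ n, so x < n. y ≤ x, so y < n. n = m, so y < m. Since y = a, a < m.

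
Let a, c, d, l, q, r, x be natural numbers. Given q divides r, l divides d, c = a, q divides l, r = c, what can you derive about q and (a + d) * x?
q divides (a + d) * x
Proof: r = c and c = a, so r = a. Since q divides r, q divides a. q divides l and l divides d, so q divides d. Since q divides a, q divides a + d. Then q divides (a + d) * x.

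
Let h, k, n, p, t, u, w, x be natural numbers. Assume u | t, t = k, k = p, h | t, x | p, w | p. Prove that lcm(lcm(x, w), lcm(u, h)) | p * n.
Since x | p and w | p, lcm(x, w) | p. From t = k and k = p, t = p. Because u | t and h | t, lcm(u, h) | t. Since t = p, lcm(u, h) | p. lcm(x, w) | p, so lcm(lcm(x, w), lcm(u, h)) | p. Then lcm(lcm(x, w), lcm(u, h)) | p * n.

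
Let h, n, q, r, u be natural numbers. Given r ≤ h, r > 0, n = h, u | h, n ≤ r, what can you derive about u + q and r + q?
u + q ≤ r + q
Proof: n = h and n ≤ r, thus h ≤ r. From r ≤ h, h = r. u | h, so u | r. r > 0, so u ≤ r. Then u + q ≤ r + q.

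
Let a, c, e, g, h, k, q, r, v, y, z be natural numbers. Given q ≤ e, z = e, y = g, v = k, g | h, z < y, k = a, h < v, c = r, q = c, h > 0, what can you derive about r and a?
r < a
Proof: v = k and k = a, therefore v = a. From q = c and q ≤ e, c ≤ e. y = g and z < y, thus z < g. z = e, so e < g. g | h and h > 0, therefore g ≤ h. Since h < v, g < v. Because e < g, e < v. Because c ≤ e, c < v. Since c = r, r < v. v = a, so r < a.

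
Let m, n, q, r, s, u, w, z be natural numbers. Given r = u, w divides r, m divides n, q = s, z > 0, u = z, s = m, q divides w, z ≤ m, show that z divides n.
Because q = s and q divides w, s divides w. Since w divides r, s divides r. Because s = m, m divides r. Since r = u, m divides u. Since u = z, m divides z. z > 0, so m ≤ z. z ≤ m, so m = z. Since m divides n, z divides n.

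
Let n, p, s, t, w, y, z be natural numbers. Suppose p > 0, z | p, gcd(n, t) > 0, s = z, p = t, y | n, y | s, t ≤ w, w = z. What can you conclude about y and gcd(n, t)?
y ≤ gcd(n, t)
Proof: z | p and p > 0, hence z ≤ p. p = t, so z ≤ t. w = z and t ≤ w, thus t ≤ z. z ≤ t, so z = t. s = z and y | s, hence y | z. Since z = t, y | t. Since y | n, y | gcd(n, t). gcd(n, t) > 0, so y ≤ gcd(n, t).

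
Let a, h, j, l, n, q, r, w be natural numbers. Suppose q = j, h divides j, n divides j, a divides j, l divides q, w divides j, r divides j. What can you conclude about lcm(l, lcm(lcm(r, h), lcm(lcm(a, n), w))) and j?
lcm(l, lcm(lcm(r, h), lcm(lcm(a, n), w))) divides j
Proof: q = j and l divides q, so l divides j. r divides j and h divides j, hence lcm(r, h) divides j. From a divides j and n divides j, lcm(a, n) divides j. w divides j, so lcm(lcm(a, n), w) divides j. lcm(r, h) divides j, so lcm(lcm(r, h), lcm(lcm(a, n), w)) divides j. l divides j, so lcm(l, lcm(lcm(r, h), lcm(lcm(a, n), w))) divides j.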